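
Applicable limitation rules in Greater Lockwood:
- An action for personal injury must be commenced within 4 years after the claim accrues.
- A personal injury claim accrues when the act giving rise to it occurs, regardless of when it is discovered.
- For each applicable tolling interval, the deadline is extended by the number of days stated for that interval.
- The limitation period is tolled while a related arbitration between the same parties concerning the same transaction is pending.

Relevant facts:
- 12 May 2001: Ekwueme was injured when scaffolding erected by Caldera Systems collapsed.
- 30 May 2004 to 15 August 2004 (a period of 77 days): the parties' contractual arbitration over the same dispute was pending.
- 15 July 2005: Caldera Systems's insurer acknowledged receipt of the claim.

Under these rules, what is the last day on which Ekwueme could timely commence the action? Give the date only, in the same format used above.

The claim accrued on 12 May 2001, the date of the act.
The untolled deadline — 4 years after 12 May 2001 — is 12 May 2005.
The pending related arbitration from 30 May 2004 to 15 August 2004 tolled the period for 77 days, extending the deadline to 28 July 2005.
Nothing else in the chronology tolls or restarts the period.

28 July 2005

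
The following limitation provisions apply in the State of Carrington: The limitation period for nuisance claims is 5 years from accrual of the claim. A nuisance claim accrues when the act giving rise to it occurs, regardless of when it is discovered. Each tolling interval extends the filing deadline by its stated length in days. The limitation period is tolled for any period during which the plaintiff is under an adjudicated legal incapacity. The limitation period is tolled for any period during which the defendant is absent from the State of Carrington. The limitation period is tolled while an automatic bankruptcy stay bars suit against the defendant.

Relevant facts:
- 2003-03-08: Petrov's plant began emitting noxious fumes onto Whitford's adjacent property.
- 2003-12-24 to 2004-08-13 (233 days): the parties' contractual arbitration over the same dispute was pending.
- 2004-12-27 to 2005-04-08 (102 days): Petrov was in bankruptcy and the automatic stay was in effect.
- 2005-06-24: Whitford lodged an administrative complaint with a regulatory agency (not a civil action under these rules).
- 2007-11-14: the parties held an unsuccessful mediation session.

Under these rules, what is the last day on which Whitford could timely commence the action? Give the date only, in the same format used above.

The claim accrued on 2003-03-08, when the wrongful act occurred.
The untolled deadline — 5 years after 2003-03-08 — is 2008-03-08.
Because the automatic bankruptcy stay ran from 2004-12-27 to 2005-04-08, the deadline is extended by 102 days to 2008-06-18.
The pending related arbitration from 2003-12-24 to 2004-08-13 does not toll the period, because no stated rule makes a pending arbitration a tolling event.
Nothing else in the chronology tolls or restarts the period.

2008-06-18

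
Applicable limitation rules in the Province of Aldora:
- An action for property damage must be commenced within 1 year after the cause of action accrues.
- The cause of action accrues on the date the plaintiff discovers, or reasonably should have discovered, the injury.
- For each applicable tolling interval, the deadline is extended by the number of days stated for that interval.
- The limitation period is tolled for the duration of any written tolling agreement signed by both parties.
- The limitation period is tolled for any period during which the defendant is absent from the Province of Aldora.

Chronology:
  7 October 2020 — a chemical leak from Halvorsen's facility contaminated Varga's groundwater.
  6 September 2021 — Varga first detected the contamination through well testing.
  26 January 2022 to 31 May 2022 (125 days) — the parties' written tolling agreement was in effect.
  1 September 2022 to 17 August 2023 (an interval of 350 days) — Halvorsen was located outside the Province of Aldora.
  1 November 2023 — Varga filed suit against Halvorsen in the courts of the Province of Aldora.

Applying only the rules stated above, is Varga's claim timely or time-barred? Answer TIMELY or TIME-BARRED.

TIMELY

Accrual is tied to discovery, so the period began on 6 September 2021 rather than on 7 October 2020 when the act occurred.
Adding the 1 year base period to 6 September 2021 gives a deadline of 6 September 2022, before any tolling.
The written tolling agreement from 26 January 2022 to 31 May 2022 tolled the period for 125 days, extending the deadline to 9 January 2023.
The period was tolled for 350 days by the defendant's absence from the jurisdiction (1 September 2022 to 17 August 2023), pushing the deadline to 25 December 2023.
Filing on 1 November 2023 beat the 25 December 2023 deadline — the action is timely.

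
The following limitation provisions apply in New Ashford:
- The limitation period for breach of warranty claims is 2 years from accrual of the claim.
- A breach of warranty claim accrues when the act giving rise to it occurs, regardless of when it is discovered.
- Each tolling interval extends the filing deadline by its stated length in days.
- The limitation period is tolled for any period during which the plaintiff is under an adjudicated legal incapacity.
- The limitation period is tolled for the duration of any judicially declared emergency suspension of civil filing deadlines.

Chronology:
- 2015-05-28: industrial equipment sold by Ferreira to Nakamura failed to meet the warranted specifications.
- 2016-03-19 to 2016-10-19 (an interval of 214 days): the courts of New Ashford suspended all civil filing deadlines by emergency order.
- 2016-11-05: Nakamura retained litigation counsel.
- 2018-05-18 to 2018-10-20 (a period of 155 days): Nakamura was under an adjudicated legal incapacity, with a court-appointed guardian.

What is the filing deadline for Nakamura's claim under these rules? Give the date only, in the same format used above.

The claim accrued on 2015-05-28, the date of the act.
2 years from 2015-05-28 is 2017-05-28.
The period was tolled for 214 days by the emergency suspension of filing deadlines (2016-03-19 to 2016-10-19), pushing the deadline to 2017-12-28.
By the time the plaintiff's legal incapacity began on 2018-05-18, the limitation period had already expired on 2017-12-28; that interval cannot revive it.
Nothing else in the chronology tolls or restarts the period.

2017-12-28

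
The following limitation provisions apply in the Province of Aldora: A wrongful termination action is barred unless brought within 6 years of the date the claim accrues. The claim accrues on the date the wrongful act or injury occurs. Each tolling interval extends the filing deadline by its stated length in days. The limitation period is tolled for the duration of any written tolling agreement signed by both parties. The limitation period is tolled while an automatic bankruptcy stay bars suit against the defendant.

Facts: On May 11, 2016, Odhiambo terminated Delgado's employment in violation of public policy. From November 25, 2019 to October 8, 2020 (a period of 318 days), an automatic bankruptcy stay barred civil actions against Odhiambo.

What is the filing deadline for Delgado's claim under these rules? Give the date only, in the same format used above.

March 25, 2023

The claim accrued on May 11, 2016, when the wrongful act occurred.
The untolled deadline — 6 years after May 11, 2016 — is May 11, 2022.
Because the automatic bankruptcy stay ran from November 25, 2019 to October 8, 2020, the deadline is extended by 318 days to March 25, 2023.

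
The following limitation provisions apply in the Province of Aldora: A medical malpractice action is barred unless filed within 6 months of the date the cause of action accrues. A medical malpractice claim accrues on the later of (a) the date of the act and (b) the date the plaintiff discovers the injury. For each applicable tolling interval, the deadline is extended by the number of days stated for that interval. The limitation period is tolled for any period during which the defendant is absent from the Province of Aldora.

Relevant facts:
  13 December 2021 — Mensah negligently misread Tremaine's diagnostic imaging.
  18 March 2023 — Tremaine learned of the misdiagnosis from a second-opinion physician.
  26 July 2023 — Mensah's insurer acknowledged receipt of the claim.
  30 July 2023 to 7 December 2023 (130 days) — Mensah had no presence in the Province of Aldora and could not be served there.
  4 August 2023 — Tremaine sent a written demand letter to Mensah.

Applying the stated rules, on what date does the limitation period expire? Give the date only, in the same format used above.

The claim accrued on 18 March 2023 — the later of the 13 December 2021 act and the 18 March 2023 discovery.
6 months from 18 March 2023 is 18 September 2023.
Because the defendant's absence from the jurisdiction ran from 30 July 2023 to 7 December 2023, the deadline is extended by 130 days to 26 January 2024.
Nothing else in the chronology tolls or restarts the period.

26 January 2024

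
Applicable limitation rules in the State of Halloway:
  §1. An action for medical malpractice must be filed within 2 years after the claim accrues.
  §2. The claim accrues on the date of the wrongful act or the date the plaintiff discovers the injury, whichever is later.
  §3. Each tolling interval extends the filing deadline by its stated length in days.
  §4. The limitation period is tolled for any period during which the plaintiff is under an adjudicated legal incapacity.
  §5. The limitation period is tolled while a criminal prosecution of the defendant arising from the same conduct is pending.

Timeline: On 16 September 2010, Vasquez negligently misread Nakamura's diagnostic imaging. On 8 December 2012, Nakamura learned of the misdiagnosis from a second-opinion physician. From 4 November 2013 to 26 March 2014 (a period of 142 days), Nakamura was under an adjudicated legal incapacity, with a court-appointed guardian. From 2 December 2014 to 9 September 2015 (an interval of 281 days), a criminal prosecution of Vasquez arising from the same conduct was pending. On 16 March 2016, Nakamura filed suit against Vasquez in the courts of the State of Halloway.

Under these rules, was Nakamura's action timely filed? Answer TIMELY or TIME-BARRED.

TIME-BARRED

Taking the later of the act (16 September 2010) and discovery (8 December 2012), the claim accrued on 8 December 2012.
2 years from 8 December 2012 is 8 December 2014.
The period was tolled for 142 days by the plaintiff's legal incapacity (4 November 2013 to 26 March 2014), pushing the deadline to 29 April 2015.
The period was tolled for 281 days by the pending criminal prosecution (2 December 2014 to 9 September 2015), pushing the deadline to 4 February 2016.
Filing on 16 March 2016 missed the 4 February 2016 deadline — the action is time-barred.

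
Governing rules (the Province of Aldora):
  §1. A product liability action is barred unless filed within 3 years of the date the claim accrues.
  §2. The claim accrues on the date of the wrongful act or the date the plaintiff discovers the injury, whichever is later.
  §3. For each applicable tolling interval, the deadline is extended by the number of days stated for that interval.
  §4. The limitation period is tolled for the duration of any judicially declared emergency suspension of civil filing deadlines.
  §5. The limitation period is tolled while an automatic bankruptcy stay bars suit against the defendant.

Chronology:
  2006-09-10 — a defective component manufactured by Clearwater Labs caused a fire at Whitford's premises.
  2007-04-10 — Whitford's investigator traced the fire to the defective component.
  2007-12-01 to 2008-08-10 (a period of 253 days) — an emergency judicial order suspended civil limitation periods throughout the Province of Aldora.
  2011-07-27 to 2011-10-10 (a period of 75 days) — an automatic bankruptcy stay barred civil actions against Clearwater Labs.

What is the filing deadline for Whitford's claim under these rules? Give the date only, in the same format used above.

2010-12-19

Because discovery on 2007-04-10 post-dates the 2006-09-10 act, accrual under the later-of rule falls on 2007-04-10.
3 years from 2007-04-10 is 2010-04-10.
Because the emergency suspension of filing deadlines ran from 2007-12-01 to 2008-08-10, the deadline is extended by 253 days to 2010-12-19.
By the time the automatic bankruptcy stay began on 2011-07-27, the limitation period had already expired on 2010-12-19; that interval cannot revive it.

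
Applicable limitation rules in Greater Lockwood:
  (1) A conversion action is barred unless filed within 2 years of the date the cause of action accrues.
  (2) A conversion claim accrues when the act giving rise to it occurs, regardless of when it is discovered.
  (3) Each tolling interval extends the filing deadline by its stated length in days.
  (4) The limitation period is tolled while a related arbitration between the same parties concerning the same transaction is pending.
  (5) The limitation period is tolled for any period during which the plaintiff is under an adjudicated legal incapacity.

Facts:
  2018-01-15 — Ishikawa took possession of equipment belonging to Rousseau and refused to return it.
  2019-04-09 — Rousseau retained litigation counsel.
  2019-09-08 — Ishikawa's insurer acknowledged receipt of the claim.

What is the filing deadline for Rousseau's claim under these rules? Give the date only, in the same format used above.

2020-01-15

The limitation period began to run on 2018-01-15.
The untolled deadline — 2 years after 2018-01-15 — is 2020-01-15.
None of the other events listed affects the running of the period under the stated rules.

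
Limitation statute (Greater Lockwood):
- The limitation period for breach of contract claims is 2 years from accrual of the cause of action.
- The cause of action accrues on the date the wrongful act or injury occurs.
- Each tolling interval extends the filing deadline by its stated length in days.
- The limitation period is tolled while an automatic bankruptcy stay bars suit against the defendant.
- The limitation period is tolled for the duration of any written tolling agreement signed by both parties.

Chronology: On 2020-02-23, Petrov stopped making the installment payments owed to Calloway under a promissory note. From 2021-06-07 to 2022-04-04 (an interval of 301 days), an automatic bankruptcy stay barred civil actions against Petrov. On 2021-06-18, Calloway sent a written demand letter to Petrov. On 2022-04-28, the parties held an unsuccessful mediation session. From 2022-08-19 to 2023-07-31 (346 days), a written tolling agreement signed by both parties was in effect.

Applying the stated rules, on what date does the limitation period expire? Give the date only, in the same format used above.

2023-12-02

The cause of action accrued on 2020-02-23, the date of the act.
Adding the 2 years base period to 2020-02-23 gives a deadline of 2022-02-23, before any tolling.
The period was tolled for 301 days by the automatic bankruptcy stay (2021-06-07 to 2022-04-04), pushing the deadline to 2022-12-21.
The period was tolled for 346 days by the written tolling agreement (2022-08-19 to 2023-07-31), pushing the deadline to 2023-12-02.
None of the other events listed affects the running of the period under the stated rules.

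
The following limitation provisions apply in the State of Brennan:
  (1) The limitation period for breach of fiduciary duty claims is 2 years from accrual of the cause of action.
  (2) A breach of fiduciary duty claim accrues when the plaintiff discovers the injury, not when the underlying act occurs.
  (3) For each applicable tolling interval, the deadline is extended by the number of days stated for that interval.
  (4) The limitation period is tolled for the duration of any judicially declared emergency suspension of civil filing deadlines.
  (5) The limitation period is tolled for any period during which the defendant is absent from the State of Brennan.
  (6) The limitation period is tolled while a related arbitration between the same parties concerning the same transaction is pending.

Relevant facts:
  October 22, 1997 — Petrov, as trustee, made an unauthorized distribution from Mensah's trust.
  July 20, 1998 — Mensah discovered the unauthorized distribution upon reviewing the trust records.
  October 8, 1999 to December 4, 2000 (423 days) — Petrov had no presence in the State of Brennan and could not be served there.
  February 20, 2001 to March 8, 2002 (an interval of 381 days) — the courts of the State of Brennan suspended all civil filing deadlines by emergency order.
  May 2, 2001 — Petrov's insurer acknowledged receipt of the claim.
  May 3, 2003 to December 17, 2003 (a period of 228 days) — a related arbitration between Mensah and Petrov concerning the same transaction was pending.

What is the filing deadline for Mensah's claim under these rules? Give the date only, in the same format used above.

The claim did not accrue until Mensah discovered the injury on July 20, 1998; the October 22, 1997 act date does not start the clock under the stated rule.
The untolled deadline — 2 years after July 20, 1998 — is July 20, 2000.
The period was tolled for 423 days by the defendant's absence from the jurisdiction (October 8, 1999 to December 4, 2000), pushing the deadline to September 16, 2001.
The emergency suspension of filing deadlines from February 20, 2001 to March 8, 2002 tolled the period for 381 days, extending the deadline to October 2, 2002.
The pending related arbitration starting May 3, 2003 came too late — the period had run on October 2, 2002 — and so does not extend the deadline.
Nothing else in the chronology tolls or restarts the period.

October 2, 2002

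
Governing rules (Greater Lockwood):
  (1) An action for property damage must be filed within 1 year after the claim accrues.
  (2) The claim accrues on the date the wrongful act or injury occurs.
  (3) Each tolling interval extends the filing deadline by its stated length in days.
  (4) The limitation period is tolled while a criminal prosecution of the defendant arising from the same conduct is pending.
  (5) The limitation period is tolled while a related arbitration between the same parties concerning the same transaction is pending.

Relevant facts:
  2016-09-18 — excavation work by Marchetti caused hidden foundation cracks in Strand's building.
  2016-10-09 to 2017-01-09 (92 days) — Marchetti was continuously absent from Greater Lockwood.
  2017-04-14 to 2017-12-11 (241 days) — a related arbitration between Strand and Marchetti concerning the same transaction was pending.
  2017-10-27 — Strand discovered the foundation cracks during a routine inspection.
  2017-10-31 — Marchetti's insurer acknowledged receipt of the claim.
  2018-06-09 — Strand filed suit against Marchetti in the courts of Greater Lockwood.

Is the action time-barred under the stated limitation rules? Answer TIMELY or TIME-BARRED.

TIME-BARRED

Because the rule ties accrual to occurrence, the claim accrued on 2016-09-18, not on the 2017-10-27 discovery date.
The untolled deadline — 1 year after 2016-09-18 — is 2017-09-18.
Because the pending related arbitration ran from 2017-04-14 to 2017-12-11, the deadline is extended by 241 days to 2018-05-17.
No stated provision tolls the period for the defendant's absence, so the interval from 2016-10-09 to 2017-01-09 has no effect on the deadline.
None of the other events listed affects the running of the period under the stated rules.
Strand filed on 2018-06-09, after the 2018-05-17 deadline, so the action is time-barred.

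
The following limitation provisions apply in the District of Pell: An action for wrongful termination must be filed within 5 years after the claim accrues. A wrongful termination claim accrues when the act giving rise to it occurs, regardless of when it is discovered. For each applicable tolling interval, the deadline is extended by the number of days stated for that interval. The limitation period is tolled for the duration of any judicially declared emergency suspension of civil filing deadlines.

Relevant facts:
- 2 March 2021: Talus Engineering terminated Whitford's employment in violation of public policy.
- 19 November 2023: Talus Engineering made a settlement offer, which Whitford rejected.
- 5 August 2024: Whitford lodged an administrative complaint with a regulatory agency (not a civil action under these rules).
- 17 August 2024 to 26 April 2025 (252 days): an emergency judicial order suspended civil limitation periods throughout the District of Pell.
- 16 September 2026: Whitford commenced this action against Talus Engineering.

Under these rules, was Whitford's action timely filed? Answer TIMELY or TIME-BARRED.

TIMELY

The claim accrued on 2 March 2021, the date of the act.
The untolled deadline — 5 years after 2 March 2021 — is 2 March 2026.
Because the emergency suspension of filing deadlines ran from 17 August 2024 to 26 April 2025, the deadline is extended by 252 days to 9 November 2026.
None of the other events listed affects the running of the period under the stated rules.
Filing on 16 September 2026 beat the 9 November 2026 deadline — the action is timely.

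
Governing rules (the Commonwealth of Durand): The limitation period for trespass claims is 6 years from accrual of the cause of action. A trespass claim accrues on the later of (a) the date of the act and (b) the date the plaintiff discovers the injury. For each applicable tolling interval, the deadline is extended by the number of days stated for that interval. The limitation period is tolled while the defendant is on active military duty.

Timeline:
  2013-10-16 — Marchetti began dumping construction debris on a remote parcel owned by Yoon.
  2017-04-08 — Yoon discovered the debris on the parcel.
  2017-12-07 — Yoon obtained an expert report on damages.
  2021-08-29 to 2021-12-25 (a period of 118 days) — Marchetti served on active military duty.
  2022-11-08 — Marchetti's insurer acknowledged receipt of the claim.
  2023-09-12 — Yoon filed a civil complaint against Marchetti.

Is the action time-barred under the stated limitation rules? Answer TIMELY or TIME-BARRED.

Because discovery on 2017-04-08 post-dates the 2013-10-16 act, accrual under the later-of rule falls on 2017-04-08.
6 years from 2017-04-08 is 2023-04-08.
Because the defendant's active military service ran from 2021-08-29 to 2021-12-25, the deadline is extended by 118 days to 2023-08-04.
None of the other events listed affects the running of the period under the stated rules.
The 2023-09-12 filing falls after the 2023-08-04 deadline; the claim is time-barred.

TIME-BARRED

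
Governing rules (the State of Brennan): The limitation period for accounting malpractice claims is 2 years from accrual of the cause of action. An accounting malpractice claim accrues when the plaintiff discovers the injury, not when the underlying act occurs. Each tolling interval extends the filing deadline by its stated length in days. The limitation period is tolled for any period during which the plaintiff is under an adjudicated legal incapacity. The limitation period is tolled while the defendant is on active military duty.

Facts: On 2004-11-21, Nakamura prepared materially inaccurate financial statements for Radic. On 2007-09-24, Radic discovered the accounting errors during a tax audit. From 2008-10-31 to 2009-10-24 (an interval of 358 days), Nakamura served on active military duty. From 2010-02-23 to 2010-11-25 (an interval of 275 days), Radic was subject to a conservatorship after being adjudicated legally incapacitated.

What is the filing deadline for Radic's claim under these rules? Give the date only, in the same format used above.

The claim did not accrue until Radic discovered the injury on 2007-09-24; the 2004-11-21 act date does not start the clock under the stated rule.
Adding the 2 years base period to 2007-09-24 gives a deadline of 2009-09-24, before any tolling.
The defendant's active military service from 2008-10-31 to 2009-10-24 tolled the period for 358 days, extending the deadline to 2010-09-17.
Because the plaintiff's legal incapacity ran from 2010-02-23 to 2010-11-25, the deadline is extended by 275 days to 2011-06-19.

2011-06-19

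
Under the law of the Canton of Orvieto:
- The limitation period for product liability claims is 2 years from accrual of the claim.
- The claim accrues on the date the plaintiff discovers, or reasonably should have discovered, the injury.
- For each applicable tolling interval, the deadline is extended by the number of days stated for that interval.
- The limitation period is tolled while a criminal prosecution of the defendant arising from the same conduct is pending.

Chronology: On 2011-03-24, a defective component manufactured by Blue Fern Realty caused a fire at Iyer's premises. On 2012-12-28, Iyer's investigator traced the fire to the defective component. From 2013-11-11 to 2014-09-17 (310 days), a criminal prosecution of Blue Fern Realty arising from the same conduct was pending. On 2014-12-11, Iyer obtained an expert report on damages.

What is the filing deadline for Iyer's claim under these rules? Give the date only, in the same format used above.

The claim did not accrue until Iyer discovered the injury on 2012-12-28; the 2011-03-24 act date does not start the clock under the stated rule.
Adding the 2 years base period to 2012-12-28 gives a deadline of 2014-12-28, before any tolling.
Because the pending criminal prosecution ran from 2013-11-11 to 2014-09-17, the deadline is extended by 310 days to 2015-11-03.
None of the other events listed affects the running of the period under the stated rules.

2015-11-03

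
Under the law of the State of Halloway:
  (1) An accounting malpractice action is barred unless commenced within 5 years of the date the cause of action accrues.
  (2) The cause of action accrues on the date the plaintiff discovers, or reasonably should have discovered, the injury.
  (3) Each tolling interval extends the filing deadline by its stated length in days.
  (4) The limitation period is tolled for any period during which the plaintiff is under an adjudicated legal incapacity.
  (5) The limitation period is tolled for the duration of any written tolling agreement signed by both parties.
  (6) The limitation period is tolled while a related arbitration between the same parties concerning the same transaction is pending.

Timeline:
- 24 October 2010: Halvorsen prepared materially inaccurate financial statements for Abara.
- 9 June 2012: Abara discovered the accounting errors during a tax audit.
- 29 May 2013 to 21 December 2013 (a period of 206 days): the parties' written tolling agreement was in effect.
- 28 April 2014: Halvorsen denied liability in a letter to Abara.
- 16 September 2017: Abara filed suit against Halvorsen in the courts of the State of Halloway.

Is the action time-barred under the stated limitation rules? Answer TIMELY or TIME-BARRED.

Accrual is tied to discovery, so the period began on 9 June 2012 rather than on 24 October 2010 when the act occurred.
Adding the 5 years base period to 9 June 2012 gives a deadline of 9 June 2017, before any tolling.
Because the written tolling agreement ran from 29 May 2013 to 21 December 2013, the deadline is extended by 206 days to 1 January 2018.
Nothing else in the chronology tolls or restarts the period.
Filing on 16 September 2017 beat the 1 January 2018 deadline — the action is timely.

TIMELY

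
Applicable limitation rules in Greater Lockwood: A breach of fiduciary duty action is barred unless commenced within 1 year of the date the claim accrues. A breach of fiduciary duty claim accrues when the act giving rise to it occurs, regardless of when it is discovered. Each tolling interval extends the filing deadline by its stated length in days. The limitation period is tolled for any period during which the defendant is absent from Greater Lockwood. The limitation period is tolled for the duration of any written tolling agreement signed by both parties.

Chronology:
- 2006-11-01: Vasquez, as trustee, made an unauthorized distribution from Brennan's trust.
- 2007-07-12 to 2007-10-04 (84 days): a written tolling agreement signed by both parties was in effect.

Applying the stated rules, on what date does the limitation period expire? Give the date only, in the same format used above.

2008-01-24

The claim accrued on 2006-11-01, when the wrongful act occurred.
1 year from 2006-11-01 is 2007-11-01.
Because the written tolling agreement ran from 2007-07-12 to 2007-10-04, the deadline is extended by 84 days to 2008-01-24.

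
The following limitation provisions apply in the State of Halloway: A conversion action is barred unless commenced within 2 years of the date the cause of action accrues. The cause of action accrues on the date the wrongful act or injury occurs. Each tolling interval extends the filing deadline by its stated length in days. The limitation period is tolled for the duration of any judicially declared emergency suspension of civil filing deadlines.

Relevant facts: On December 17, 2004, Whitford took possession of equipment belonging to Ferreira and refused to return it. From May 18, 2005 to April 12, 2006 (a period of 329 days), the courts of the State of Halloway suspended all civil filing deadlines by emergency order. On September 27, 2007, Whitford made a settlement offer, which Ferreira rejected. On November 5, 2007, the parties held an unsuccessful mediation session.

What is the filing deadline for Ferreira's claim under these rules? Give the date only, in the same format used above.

November 11, 2007

The limitation period began to run on December 17, 2004.
Adding the 2 years base period to December 17, 2004 gives a deadline of December 17, 2006, before any tolling.
Because the emergency suspension of filing deadlines ran from May 18, 2005 to April 12, 2006, the deadline is extended by 329 days to November 11, 2007.
Nothing else in the chronology tolls or restarts the period.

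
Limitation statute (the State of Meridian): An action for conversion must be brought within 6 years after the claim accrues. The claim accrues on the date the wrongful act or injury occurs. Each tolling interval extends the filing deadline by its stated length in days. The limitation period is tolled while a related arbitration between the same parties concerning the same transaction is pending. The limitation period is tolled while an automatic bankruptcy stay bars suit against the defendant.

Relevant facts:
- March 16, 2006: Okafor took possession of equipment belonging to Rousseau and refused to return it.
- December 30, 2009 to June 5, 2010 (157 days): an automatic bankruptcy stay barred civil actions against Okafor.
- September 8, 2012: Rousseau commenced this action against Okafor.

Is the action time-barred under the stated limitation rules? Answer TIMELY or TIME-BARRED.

The limitation period began to run on March 16, 2006.
The untolled deadline — 6 years after March 16, 2006 — is March 16, 2012.
The period was tolled for 157 days by the automatic bankruptcy stay (December 30, 2009 to June 5, 2010), pushing the deadline to August 20, 2012.
The September 8, 2012 filing falls after the August 20, 2012 deadline; the claim is time-barred.

TIME-BARRED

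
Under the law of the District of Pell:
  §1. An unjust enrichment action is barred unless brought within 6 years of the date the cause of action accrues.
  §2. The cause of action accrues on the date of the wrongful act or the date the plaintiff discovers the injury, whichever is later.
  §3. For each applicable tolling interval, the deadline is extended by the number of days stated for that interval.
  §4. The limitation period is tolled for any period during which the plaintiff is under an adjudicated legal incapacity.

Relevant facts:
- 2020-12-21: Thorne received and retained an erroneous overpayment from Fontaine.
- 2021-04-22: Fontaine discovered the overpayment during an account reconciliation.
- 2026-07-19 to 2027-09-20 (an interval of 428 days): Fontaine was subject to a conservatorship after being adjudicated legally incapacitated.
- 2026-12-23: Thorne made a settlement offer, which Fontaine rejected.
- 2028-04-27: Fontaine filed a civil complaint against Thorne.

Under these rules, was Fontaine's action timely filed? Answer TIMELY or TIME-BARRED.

TIMELY

The claim accrued on 2021-04-22 — the later of the 2020-12-21 act and the 2021-04-22 discovery.
The untolled deadline — 6 years after 2021-04-22 — is 2027-04-22.
Because the plaintiff's legal incapacity ran from 2026-07-19 to 2027-09-20, the deadline is extended by 428 days to 2028-06-23.
Nothing else in the chronology tolls or restarts the period.
The 2028-04-27 filing precedes the 2028-06-23 deadline; the claim is timely.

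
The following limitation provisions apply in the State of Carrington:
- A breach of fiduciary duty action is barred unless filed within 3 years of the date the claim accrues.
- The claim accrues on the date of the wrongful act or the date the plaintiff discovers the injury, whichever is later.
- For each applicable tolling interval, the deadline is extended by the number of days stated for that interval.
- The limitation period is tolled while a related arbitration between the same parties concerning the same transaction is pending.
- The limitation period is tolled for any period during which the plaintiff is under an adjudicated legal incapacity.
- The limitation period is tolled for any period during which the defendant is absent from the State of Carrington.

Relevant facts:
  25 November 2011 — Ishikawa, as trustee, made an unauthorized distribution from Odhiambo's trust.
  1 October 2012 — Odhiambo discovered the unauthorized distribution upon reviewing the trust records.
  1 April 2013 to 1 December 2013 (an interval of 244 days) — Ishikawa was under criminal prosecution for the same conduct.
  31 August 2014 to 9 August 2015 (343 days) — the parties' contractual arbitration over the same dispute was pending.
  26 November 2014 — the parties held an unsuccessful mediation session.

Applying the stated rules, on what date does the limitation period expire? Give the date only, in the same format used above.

Taking the later of the act (25 November 2011) and discovery (1 October 2012), the claim accrued on 1 October 2012.
The untolled deadline — 3 years after 1 October 2012 — is 1 October 2015.
The pending related arbitration from 31 August 2014 to 9 August 2015 tolled the period for 343 days, extending the deadline to 8 September 2016.
The pending criminal prosecution from 1 April 2013 to 1 December 2013 does not toll the period, because no stated rule makes a criminal prosecution a tolling event.
None of the other events listed affects the running of the period under the stated rules.

8 September 2016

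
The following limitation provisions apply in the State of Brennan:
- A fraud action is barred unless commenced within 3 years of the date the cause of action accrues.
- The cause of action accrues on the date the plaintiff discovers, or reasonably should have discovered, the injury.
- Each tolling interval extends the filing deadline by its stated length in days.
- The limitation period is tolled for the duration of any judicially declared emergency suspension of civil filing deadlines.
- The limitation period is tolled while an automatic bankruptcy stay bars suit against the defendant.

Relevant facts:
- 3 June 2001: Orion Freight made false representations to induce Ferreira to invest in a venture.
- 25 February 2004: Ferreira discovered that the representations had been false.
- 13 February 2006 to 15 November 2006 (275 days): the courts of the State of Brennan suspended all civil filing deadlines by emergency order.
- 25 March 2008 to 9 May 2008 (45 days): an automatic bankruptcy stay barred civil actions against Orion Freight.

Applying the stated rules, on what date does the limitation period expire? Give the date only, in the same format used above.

Under the discovery rule, the claim accrued on 25 February 2004, when Ferreira discovered the injury — not on the 3 June 2001 date of the underlying act.
The untolled deadline — 3 years after 25 February 2004 — is 25 February 2007.
Because the emergency suspension of filing deadlines ran from 13 February 2006 to 15 November 2006, the deadline is extended by 275 days to 27 November 2007.
The automatic bankruptcy stay starting 25 March 2008 came too late — the period had run on 27 November 2007 — and so does not extend the deadline.

27 November 2007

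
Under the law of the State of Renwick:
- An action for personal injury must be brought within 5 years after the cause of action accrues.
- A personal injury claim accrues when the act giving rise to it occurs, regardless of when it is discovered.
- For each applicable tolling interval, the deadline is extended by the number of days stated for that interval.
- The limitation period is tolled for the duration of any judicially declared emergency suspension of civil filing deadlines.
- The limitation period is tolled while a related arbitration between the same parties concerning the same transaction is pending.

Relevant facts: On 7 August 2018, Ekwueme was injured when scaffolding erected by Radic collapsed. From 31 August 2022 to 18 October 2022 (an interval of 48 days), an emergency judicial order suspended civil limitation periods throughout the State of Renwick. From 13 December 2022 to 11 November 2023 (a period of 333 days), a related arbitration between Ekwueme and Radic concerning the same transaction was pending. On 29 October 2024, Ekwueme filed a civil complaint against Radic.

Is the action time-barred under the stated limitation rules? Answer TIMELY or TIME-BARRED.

The cause of action accrued on 7 August 2018, the date of the act.
5 years from 7 August 2018 is 7 August 2023.
The emergency suspension of filing deadlines from 31 August 2022 to 18 October 2022 tolled the period for 48 days, extending the deadline to 24 September 2023.
Because the pending related arbitration ran from 13 December 2022 to 11 November 2023, the deadline is extended by 333 days to 22 August 2024.
Filing on 29 October 2024 missed the 22 August 2024 deadline — the action is time-barred.

TIME-BARRED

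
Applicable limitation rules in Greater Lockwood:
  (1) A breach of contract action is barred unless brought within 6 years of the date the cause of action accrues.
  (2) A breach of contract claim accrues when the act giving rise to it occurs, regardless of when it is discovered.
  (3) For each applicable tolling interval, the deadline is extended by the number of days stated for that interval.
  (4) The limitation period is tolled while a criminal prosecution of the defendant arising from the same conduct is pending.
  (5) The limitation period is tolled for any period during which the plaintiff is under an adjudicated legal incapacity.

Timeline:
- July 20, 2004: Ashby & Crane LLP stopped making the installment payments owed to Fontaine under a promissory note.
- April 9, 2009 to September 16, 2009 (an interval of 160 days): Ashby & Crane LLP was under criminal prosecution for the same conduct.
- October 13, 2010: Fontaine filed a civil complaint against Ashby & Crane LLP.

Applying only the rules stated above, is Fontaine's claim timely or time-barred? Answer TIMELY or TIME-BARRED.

The claim accrued on July 20, 2004, when the wrongful act occurred.
Adding the 6 years base period to July 20, 2004 gives a deadline of July 20, 2010, before any tolling.
The pending criminal prosecution from April 9, 2009 to September 16, 2009 tolled the period for 160 days, extending the deadline to December 27, 2010.
The October 13, 2010 filing precedes the December 27, 2010 deadline; the claim is timely.

TIMELY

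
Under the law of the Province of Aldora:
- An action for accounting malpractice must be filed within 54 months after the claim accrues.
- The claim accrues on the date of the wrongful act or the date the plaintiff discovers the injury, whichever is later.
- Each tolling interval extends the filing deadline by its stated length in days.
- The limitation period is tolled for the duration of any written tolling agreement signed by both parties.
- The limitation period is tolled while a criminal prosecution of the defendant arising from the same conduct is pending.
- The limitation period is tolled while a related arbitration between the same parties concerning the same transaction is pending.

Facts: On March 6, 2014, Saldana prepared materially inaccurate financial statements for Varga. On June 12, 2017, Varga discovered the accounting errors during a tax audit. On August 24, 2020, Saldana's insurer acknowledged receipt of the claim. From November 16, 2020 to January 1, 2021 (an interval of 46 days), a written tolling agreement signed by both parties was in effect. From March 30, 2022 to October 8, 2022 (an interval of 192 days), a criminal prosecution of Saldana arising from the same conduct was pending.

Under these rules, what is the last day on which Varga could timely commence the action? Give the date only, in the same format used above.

January 27, 2022

The claim accrued on June 12, 2017 — the later of the March 6, 2014 act and the June 12, 2017 discovery.
Adding the 54 months base period to June 12, 2017 gives a deadline of December 12, 2021, before any tolling.
The period was tolled for 46 days by the written tolling agreement (November 16, 2020 to January 1, 2021), pushing the deadline to January 27, 2022.
The pending criminal prosecution from March 30, 2022 to October 8, 2022 began after the period had already run on January 27, 2022, so it has no tolling effect.
None of the other events listed affects the running of the period under the stated rules.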